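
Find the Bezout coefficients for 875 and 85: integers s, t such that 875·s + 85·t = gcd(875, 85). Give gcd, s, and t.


Euclidean algorithm on (875, 85) — divide until remainder is 0:
  875 = 10 · 85 + 25
  85 = 3 · 25 + 10
  25 = 2 · 10 + 5
  10 = 2 · 5 + 0
gcd(875, 85) = 5.
Track Bezout coefficients alongside the remainders: start with r₀ = 875 = a·1 + b·0 (s = 1, t = 0) and r₁ = 85 = a·0 + b·1 (s = 0, t = 1); each new remainder r_{k+1} = r_{k-1} − q_k·r_k inherits s_{k+1} = s_{k-1} − q_k·s_k, t_{k+1} = t_{k-1} − q_k·t_k, so r_k = a·s_k + b·t_k at every step:
  q = 10: r = 25, s = 1 − 10·0 = 1, t = 0 − 10·1 = -10  (check: 875·1 + 85·(-10) = 25)
  q = 3: r = 10, s = 0 − 3·1 = -3, t = 1 − 3·(-10) = 31  (check: 875·(-3) + 85·31 = 10)
  q = 2: r = 5, s = 1 − 2·(-3) = 7, t = -10 − 2·31 = -72  (check: 875·7 + 85·(-72) = 5)
The row with r = 5 (the gcd) gives the Bezout coefficients s = 7, t = -72.
Result: 875 · (7) + 85 · (-72) = 5.

gcd(875, 85) = 5; s = 7, t = -72 (check: 875·7 + 85·(-72) = 5).


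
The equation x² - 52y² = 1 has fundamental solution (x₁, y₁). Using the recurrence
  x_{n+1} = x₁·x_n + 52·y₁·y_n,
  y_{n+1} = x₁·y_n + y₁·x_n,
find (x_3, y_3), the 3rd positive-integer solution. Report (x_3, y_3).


Step 1: Find the fundamental solution (x₁, y₁) of x² - 52y² = 1.
  Expand √52 as a continued fraction. a₀ = ⌊√52⌋ = 7; iterate m_{k+1} = d_k·a_k − m_k, d_{k+1} = (52 − m_{k+1}²)/d_k, a_{k+1} = ⌊(a₀ + m_{k+1})/d_{k+1}⌋ (starting m₀ = 0, d₀ = 1), with convergents p_k = a_k·p_{k-1} + p_{k-2}, q_k = a_k·q_{k-1} + q_{k-2} (p₋₁ = 1, q₋₁ = 0):
  k = 0: a₀ = 7; p₀/q₀ = 7/1; p₀² − 52·q₀² = 49 − 52 = -3.
  k = 1: m = 7, d = 3, a = ⌊(7 + 7)/3⌋ = 4; p/q = (4·7 + 1)/(4·1 + 0) = 29/4; p² − 52·q² = 841 − 832 = 9.
  k = 2: m = 5, d = 9, a = ⌊(7 + 5)/9⌋ = 1; p/q = (1·29 + 7)/(1·4 + 1) = 36/5; p² − 52·q² = 1296 − 1300 = -4.
  k = 3: m = 4, d = 4, a = ⌊(7 + 4)/4⌋ = 2; p/q = (2·36 + 29)/(2·5 + 4) = 101/14; p² − 52·q² = 10201 − 10192 = 9.
  k = 4: m = 4, d = 9, a = ⌊(7 + 4)/9⌋ = 1; p/q = (1·101 + 36)/(1·14 + 5) = 137/19; p² − 52·q² = 18769 − 18772 = -3.
  k = 5: m = 5, d = 3, a = ⌊(7 + 5)/3⌋ = 4; p/q = (4·137 + 101)/(4·19 + 14) = 649/90; p² − 52·q² = 421201 − 421200 = 1.
  The first convergent with p² − 52·q² = 1 gives the fundamental solution (x₁, y₁) = (649, 90).
Step 2: Apply the recurrence (x_{n+1}, y_{n+1}) = (x₁x_n + 52y₁y_n, x₁y_n + y₁x_n) repeatedly.
  From (x_1, y_1) = (649, 90): x_2 = 649·649 + 52·90·90 = 842401; y_2 = 649·90 + 90·649 = 116820.
  From (x_2, y_2) = (842401, 116820): x_3 = 649·842401 + 52·90·116820 = 1093435849; y_3 = 649·116820 + 90·842401 = 151632270.
Step 3: Verify x_3² - 52·y_3² = 1195601955878350801 - 1195601955878350800 = 1 (should be 1). ✓

(x_1, y_1) = (649, 90); (x_3, y_3) = (1093435849, 151632270).


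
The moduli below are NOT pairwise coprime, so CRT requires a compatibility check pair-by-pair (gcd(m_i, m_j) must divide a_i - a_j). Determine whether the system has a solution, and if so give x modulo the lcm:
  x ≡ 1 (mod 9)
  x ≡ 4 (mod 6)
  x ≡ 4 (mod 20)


Moduli 9, 6, 20 are not pairwise coprime, so CRT works modulo lcm(m_i) when all pairwise compatibility conditions hold.
Pairwise compatibility: gcd(m_i, m_j) must divide a_i - a_j for every pair.
Merge one congruence at a time:
  Start: x ≡ 1 (mod 9).
  Combine with x ≡ 4 (mod 6): gcd(9, 6) = 3; 4 - 1 = 3, which IS divisible by 3, so compatible.
    Write x = 1 + 9·t and substitute into x ≡ 4 (mod 6): 9·t ≡ 4 − 1 = 3 (mod 6).
    Divide the congruence (and modulus) by g = 3: 3·t ≡ 1 (mod 2).
    Reduce coefficients mod 2: 1·t ≡ 1 (mod 2).
    So t ≡ 1 (mod 2).
    Then x = 1 + 9·1 = 10, valid modulo lcm(9, 6) = 18: x ≡ 10 (mod 18).
  Combine with x ≡ 4 (mod 20): gcd(18, 20) = 2; 4 - 10 = -6, which IS divisible by 2, so compatible.
    Write x = 10 + 18·t and substitute into x ≡ 4 (mod 20): 18·t ≡ 4 − 10 = -6 (mod 20).
    Divide the congruence (and modulus) by g = 2: 9·t ≡ -3 (mod 10).
    Reduce coefficients mod 10: 9·t ≡ 7 (mod 10).
    The inverse of 9 mod 10 is 9 (since 9·9 = 81 = 8·10 + 1), so t ≡ 9·7 = 63 ≡ 3 (mod 10).
    Then x = 10 + 18·3 = 64, valid modulo lcm(18, 20) = 180: x ≡ 64 (mod 180).
Verify: 64 mod 9 = 1, 64 mod 6 = 4, 64 mod 20 = 4.

x ≡ 64 (mod 180).


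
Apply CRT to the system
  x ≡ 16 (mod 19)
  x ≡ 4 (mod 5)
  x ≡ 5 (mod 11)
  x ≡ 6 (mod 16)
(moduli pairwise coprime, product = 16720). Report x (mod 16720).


Product of moduli M = 19 · 5 · 11 · 16 = 16720.
Merge one congruence at a time:
  Start: x ≡ 16 (mod 19).
  Combine with x ≡ 4 (mod 5); new modulus lcm = 95.
    Write x = 16 + 19·t and substitute into x ≡ 4 (mod 5): 19·t ≡ 4 − 16 = -12 (mod 5).
    Reduce coefficients mod 5: 4·t ≡ 3 (mod 5).
    The inverse of 4 mod 5 is 4 (since 4·4 = 16 = 3·5 + 1), so t ≡ 4·3 = 12 ≡ 2 (mod 5).
    Then x = 16 + 19·2 = 54, valid modulo lcm(19, 5) = 95: x ≡ 54 (mod 95).
  Combine with x ≡ 5 (mod 11); new modulus lcm = 1045.
    Write x = 54 + 95·t and substitute into x ≡ 5 (mod 11): 95·t ≡ 5 − 54 = -49 (mod 11).
    Reduce coefficients mod 11: 7·t ≡ 6 (mod 11).
    The inverse of 7 mod 11 is 8 (since 7·8 = 56 = 5·11 + 1), so t ≡ 8·6 = 48 ≡ 4 (mod 11).
    Then x = 54 + 95·4 = 434, valid modulo lcm(95, 11) = 1045: x ≡ 434 (mod 1045).
  Combine with x ≡ 6 (mod 16); new modulus lcm = 16720.
    Write x = 434 + 1045·t and substitute into x ≡ 6 (mod 16): 1045·t ≡ 6 − 434 = -428 (mod 16).
    Reduce coefficients mod 16: 5·t ≡ 4 (mod 16).
    The inverse of 5 mod 16 is 13 (since 5·13 = 65 = 4·16 + 1), so t ≡ 13·4 = 52 ≡ 4 (mod 16).
    Then x = 434 + 1045·4 = 4614, valid modulo lcm(1045, 16) = 16720: x ≡ 4614 (mod 16720).
Verify against each original: 4614 mod 19 = 16, 4614 mod 5 = 4, 4614 mod 11 = 5, 4614 mod 16 = 6.

x ≡ 4614 (mod 16720).


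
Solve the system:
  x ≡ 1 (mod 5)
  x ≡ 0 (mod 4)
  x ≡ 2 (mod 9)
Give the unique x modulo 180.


Moduli 5, 4, 9 are pairwise coprime; by CRT there is a unique solution modulo M = 5 · 4 · 9 = 180.
Solve pairwise, accumulating the modulus:
  Start with x ≡ 1 (mod 5).
  Combine with x ≡ 0 (mod 4): since gcd(5, 4) = 1, we get a unique residue mod 20.
    Write x = 1 + 5·t and substitute into x ≡ 0 (mod 4): 5·t ≡ 0 − 1 = -1 (mod 4).
    Reduce coefficients mod 4: 1·t ≡ 3 (mod 4).
    So t ≡ 3 (mod 4).
    Then x = 1 + 5·3 = 16, valid modulo lcm(5, 4) = 20: x ≡ 16 (mod 20).
  Combine with x ≡ 2 (mod 9): since gcd(20, 9) = 1, we get a unique residue mod 180.
    Write x = 16 + 20·t and substitute into x ≡ 2 (mod 9): 20·t ≡ 2 − 16 = -14 (mod 9).
    Reduce coefficients mod 9: 2·t ≡ 4 (mod 9).
    The inverse of 2 mod 9 is 5 (since 2·5 = 10 = 1·9 + 1), so t ≡ 5·4 = 20 ≡ 2 (mod 9).
    Then x = 16 + 20·2 = 56, valid modulo lcm(20, 9) = 180: x ≡ 56 (mod 180).
Verify: 56 mod 5 = 1 ✓, 56 mod 4 = 0 ✓, 56 mod 9 = 2 ✓.

x ≡ 56 (mod 180).


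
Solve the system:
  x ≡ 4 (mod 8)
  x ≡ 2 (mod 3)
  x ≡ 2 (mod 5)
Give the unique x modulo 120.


Moduli 8, 3, 5 are pairwise coprime; by CRT there is a unique solution modulo M = 8 · 3 · 5 = 120.
Solve pairwise, accumulating the modulus:
  Start with x ≡ 4 (mod 8).
  Combine with x ≡ 2 (mod 3): since gcd(8, 3) = 1, we get a unique residue mod 24.
    Write x = 4 + 8·t and substitute into x ≡ 2 (mod 3): 8·t ≡ 2 − 4 = -2 (mod 3).
    Reduce coefficients mod 3: 2·t ≡ 1 (mod 3).
    The inverse of 2 mod 3 is 2 (since 2·2 = 4 = 1·3 + 1), so t ≡ 2·1 = 2 ≡ 2 (mod 3).
    Then x = 4 + 8·2 = 20, valid modulo lcm(8, 3) = 24: x ≡ 20 (mod 24).
  Combine with x ≡ 2 (mod 5): since gcd(24, 5) = 1, we get a unique residue mod 120.
    Write x = 20 + 24·t and substitute into x ≡ 2 (mod 5): 24·t ≡ 2 − 20 = -18 (mod 5).
    Reduce coefficients mod 5: 4·t ≡ 2 (mod 5).
    The inverse of 4 mod 5 is 4 (since 4·4 = 16 = 3·5 + 1), so t ≡ 4·2 = 8 ≡ 3 (mod 5).
    Then x = 20 + 24·3 = 92, valid modulo lcm(24, 5) = 120: x ≡ 92 (mod 120).
Verify: 92 mod 8 = 4 ✓, 92 mod 3 = 2 ✓, 92 mod 5 = 2 ✓.

x ≡ 92 (mod 120).


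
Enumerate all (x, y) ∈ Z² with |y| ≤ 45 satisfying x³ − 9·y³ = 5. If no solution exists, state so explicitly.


The equation is x³ - 9y³ = 5. For fixed y, x³ = 9·y³ + 5, so a solution requires the RHS to be a perfect cube.
Strategy: iterate y from -45 to 45, compute RHS = 9·y³ + 5, and check whether it is a (positive or negative) perfect cube.
Check small values of y:
  y = 0: RHS = 5 is not a perfect cube.
  y = 1: RHS = 14 is not a perfect cube.
  y = -1: RHS = -4 is not a perfect cube.
  y = 2: RHS = 77 is not a perfect cube.
  y = -2: RHS = -67 is not a perfect cube.
  y = 3: RHS = 248 is not a perfect cube.
  y = -3: RHS = -238 is not a perfect cube.
Continuing the search up to |y| = 45 finds no solutions either.
No (x, y) in the scanned range satisfies the equation.

No integer solutions with |y| ≤ 45.


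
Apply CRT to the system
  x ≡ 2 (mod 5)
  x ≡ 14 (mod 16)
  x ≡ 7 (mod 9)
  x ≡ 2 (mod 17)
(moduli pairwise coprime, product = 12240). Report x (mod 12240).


Product of moduli M = 5 · 16 · 9 · 17 = 12240.
Merge one congruence at a time:
  Start: x ≡ 2 (mod 5).
  Combine with x ≡ 14 (mod 16); new modulus lcm = 80.
    Write x = 2 + 5·t and substitute into x ≡ 14 (mod 16): 5·t ≡ 14 − 2 = 12 (mod 16).
    The inverse of 5 mod 16 is 13 (since 5·13 = 65 = 4·16 + 1), so t ≡ 13·12 = 156 ≡ 12 (mod 16).
    Then x = 2 + 5·12 = 62, valid modulo lcm(5, 16) = 80: x ≡ 62 (mod 80).
  Combine with x ≡ 7 (mod 9); new modulus lcm = 720.
    Write x = 62 + 80·t and substitute into x ≡ 7 (mod 9): 80·t ≡ 7 − 62 = -55 (mod 9).
    Reduce coefficients mod 9: 8·t ≡ 8 (mod 9).
    The inverse of 8 mod 9 is 8 (since 8·8 = 64 = 7·9 + 1), so t ≡ 8·8 = 64 ≡ 1 (mod 9).
    Then x = 62 + 80·1 = 142, valid modulo lcm(80, 9) = 720: x ≡ 142 (mod 720).
  Combine with x ≡ 2 (mod 17); new modulus lcm = 12240.
    Write x = 142 + 720·t and substitute into x ≡ 2 (mod 17): 720·t ≡ 2 − 142 = -140 (mod 17).
    Reduce coefficients mod 17: 6·t ≡ 13 (mod 17).
    The inverse of 6 mod 17 is 3 (since 6·3 = 18 = 1·17 + 1), so t ≡ 3·13 = 39 ≡ 5 (mod 17).
    Then x = 142 + 720·5 = 3742, valid modulo lcm(720, 17) = 12240: x ≡ 3742 (mod 12240).
Verify against each original: 3742 mod 5 = 2, 3742 mod 16 = 14, 3742 mod 9 = 7, 3742 mod 17 = 2.

x ≡ 3742 (mod 12240).


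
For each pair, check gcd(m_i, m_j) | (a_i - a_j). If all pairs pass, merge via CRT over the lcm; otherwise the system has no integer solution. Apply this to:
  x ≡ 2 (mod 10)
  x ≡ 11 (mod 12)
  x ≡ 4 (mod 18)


Moduli 10, 12, 18 are not pairwise coprime, so CRT works modulo lcm(m_i) when all pairwise compatibility conditions hold.
Pairwise compatibility: gcd(m_i, m_j) must divide a_i - a_j for every pair.
Merge one congruence at a time:
  Start: x ≡ 2 (mod 10).
  Combine with x ≡ 11 (mod 12): gcd(10, 12) = 2, and 11 - 2 = 9 is NOT divisible by 2.
    ⇒ system is inconsistent (no integer solution).

No solution (the system is inconsistent).


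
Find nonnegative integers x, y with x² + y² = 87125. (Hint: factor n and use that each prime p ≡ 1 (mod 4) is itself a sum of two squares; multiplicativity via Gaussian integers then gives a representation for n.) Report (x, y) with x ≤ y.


Step 1: Factor n = 87125 = 5^3 · 17 · 41.
Step 2: Check the mod-4 condition on each prime factor: 5 ≡ 1 (mod 4), exponent 3; 17 ≡ 1 (mod 4), exponent 1; 41 ≡ 1 (mod 4), exponent 1.
All primes ≡ 3 (mod 4) appear to even exponent (or don't appear), so by the two-squares theorem n IS expressible as a sum of two squares.
Step 3: Build a representation. Group n = k² · m with k = 5 and m = 5 · 17 · 41 = 3485 (a product of primes ≡ 1 (mod 4)); a representation of m scales to one of n via (k·x)² + (k·y)² = k²(x² + y²). Each prime p ≡ 1 (mod 4) is itself a sum of two squares; find a² by testing p − a² for a perfect square:
  5: 5 − 1² = 4 = 2² ⇒ 5 = 1² + 2².
  17: 17 − 1² = 16 = 4² ⇒ 17 = 1² + 4².
  41: 41 − 1² = 40, 41 − 2² = 37, 41 − 3² = 32, 41 − 4² = 25 = 5² ⇒ 41 = 4² + 5².
  Combine using the Brahmagupta–Fibonacci identity (a² + b²)(c² + d²) = (ac − bd)² + (ad + bc)² = (ac + bd)² + (ad − bc)²:
  5 · 17 = 85: from (1² + 2²)(1² + 4²), take (1·1 − 2·4, 1·4 + 2·1) = (1 − 8, 4 + 2) = (-7, 6); dropping signs (only squares matter) gives (7, 6); check 7² + 6² = 49 + 36 = 85 ✓.
  85 · 41 = 3485: from (7² + 6²)(4² + 5²), take (7·4 − 6·5, 7·5 + 6·4) = (28 − 30, 35 + 24) = (-2, 59); dropping signs (only squares matter) gives (2, 59); check 2² + 59² = 4 + 3481 = 3485 ✓.
  Scale by k = 5: (5·2, 5·59) = (10, 295).
Step 4: Order so x ≤ y and verify: 10² + 295² = 100 + 87025 = 87125 = n. ✓

n = 87125 = 10² + 295² (one valid representation with x ≤ y).


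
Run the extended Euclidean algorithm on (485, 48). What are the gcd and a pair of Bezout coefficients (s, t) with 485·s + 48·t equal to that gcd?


Euclidean algorithm on (485, 48) — divide until remainder is 0:
  485 = 10 · 48 + 5
  48 = 9 · 5 + 3
  5 = 1 · 3 + 2
  3 = 1 · 2 + 1
  2 = 2 · 1 + 0
gcd(485, 48) = 1.
Track Bezout coefficients alongside the remainders: start with r₀ = 485 = a·1 + b·0 (s = 1, t = 0) and r₁ = 48 = a·0 + b·1 (s = 0, t = 1); each new remainder r_{k+1} = r_{k-1} − q_k·r_k inherits s_{k+1} = s_{k-1} − q_k·s_k, t_{k+1} = t_{k-1} − q_k·t_k, so r_k = a·s_k + b·t_k at every step:
  q = 10: r = 5, s = 1 − 10·0 = 1, t = 0 − 10·1 = -10  (check: 485·1 + 48·(-10) = 5)
  q = 9: r = 3, s = 0 − 9·1 = -9, t = 1 − 9·(-10) = 91  (check: 485·(-9) + 48·91 = 3)
  q = 1: r = 2, s = 1 − 1·(-9) = 10, t = -10 − 1·91 = -101  (check: 485·10 + 48·(-101) = 2)
  q = 1: r = 1, s = -9 − 1·10 = -19, t = 91 − 1·(-101) = 192  (check: 485·(-19) + 48·192 = 1)
The row with r = 1 (the gcd) gives the Bezout coefficients s = -19, t = 192.
Result: 485 · (-19) + 48 · (192) = 1.

gcd(485, 48) = 1; s = -19, t = 192 (check: 485·(-19) + 48·192 = 1).


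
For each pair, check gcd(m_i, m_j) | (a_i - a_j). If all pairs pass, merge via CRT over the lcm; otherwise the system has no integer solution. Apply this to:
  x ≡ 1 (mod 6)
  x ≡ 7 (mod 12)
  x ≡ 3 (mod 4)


Moduli 6, 12, 4 are not pairwise coprime, so CRT works modulo lcm(m_i) when all pairwise compatibility conditions hold.
Pairwise compatibility: gcd(m_i, m_j) must divide a_i - a_j for every pair.
Merge one congruence at a time:
  Start: x ≡ 1 (mod 6).
  Combine with x ≡ 7 (mod 12): gcd(6, 12) = 6; 7 - 1 = 6, which IS divisible by 6, so compatible.
    Write x = 1 + 6·t and substitute into x ≡ 7 (mod 12): 6·t ≡ 7 − 1 = 6 (mod 12).
    Divide the congruence (and modulus) by g = 6: 1·t ≡ 1 (mod 2).
    So t ≡ 1 (mod 2).
    Then x = 1 + 6·1 = 7, valid modulo lcm(6, 12) = 12: x ≡ 7 (mod 12).
  Combine with x ≡ 3 (mod 4): gcd(12, 4) = 4; 3 - 7 = -4, which IS divisible by 4, so compatible.
    Write x = 7 + 12·t and substitute into x ≡ 3 (mod 4): 12·t ≡ 3 − 7 = -4 (mod 4).
    Divide the congruence (and modulus) by g = 4: 3·t ≡ -1 (mod 1).
    Modulo 1 every t works; take t = 0.
    Then x = 7 + 12·0 = 7, valid modulo lcm(12, 4) = 12: x ≡ 7 (mod 12).
Verify: 7 mod 6 = 1, 7 mod 12 = 7, 7 mod 4 = 3.

x ≡ 7 (mod 12).


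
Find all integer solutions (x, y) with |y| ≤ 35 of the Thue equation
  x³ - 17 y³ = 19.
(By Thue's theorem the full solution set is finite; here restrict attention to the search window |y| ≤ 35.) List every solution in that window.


The equation is x³ - 17y³ = 19. For fixed y, x³ = 17·y³ + 19, so a solution requires the RHS to be a perfect cube.
Strategy: iterate y from -35 to 35, compute RHS = 17·y³ + 19, and check whether it is a (positive or negative) perfect cube.
Check small values of y:
  y = 0: RHS = 19 is not a perfect cube.
  y = 1: RHS = 36 is not a perfect cube.
  y = -1: RHS = 2 is not a perfect cube.
  y = 2: RHS = 155 is not a perfect cube.
  y = -2: RHS = -117 is not a perfect cube.
  y = 3: RHS = 478 is not a perfect cube.
  y = -3: RHS = -440 is not a perfect cube.
Continuing the search up to |y| = 35 finds no solutions either.
No (x, y) in the scanned range satisfies the equation.

No integer solutions with |y| ≤ 35.


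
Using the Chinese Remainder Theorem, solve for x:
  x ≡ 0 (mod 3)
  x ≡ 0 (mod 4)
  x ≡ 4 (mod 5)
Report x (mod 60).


Moduli 3, 4, 5 are pairwise coprime; by CRT there is a unique solution modulo M = 3 · 4 · 5 = 60.
Solve pairwise, accumulating the modulus:
  Start with x ≡ 0 (mod 3).
  Combine with x ≡ 0 (mod 4): since gcd(3, 4) = 1, we get a unique residue mod 12.
    Write x = 0 + 3·t and substitute into x ≡ 0 (mod 4): 3·t ≡ 0 − 0 = 0 (mod 4).
    The inverse of 3 mod 4 is 3 (since 3·3 = 9 = 2·4 + 1), so t ≡ 3·0 = 0 ≡ 0 (mod 4).
    Then x = 0 + 3·0 = 0, valid modulo lcm(3, 4) = 12: x ≡ 0 (mod 12).
  Combine with x ≡ 4 (mod 5): since gcd(12, 5) = 1, we get a unique residue mod 60.
    Write x = 0 + 12·t and substitute into x ≡ 4 (mod 5): 12·t ≡ 4 − 0 = 4 (mod 5).
    Reduce coefficients mod 5: 2·t ≡ 4 (mod 5).
    The inverse of 2 mod 5 is 3 (since 2·3 = 6 = 1·5 + 1), so t ≡ 3·4 = 12 ≡ 2 (mod 5).
    Then x = 0 + 12·2 = 24, valid modulo lcm(12, 5) = 60: x ≡ 24 (mod 60).
Verify: 24 mod 3 = 0 ✓, 24 mod 4 = 0 ✓, 24 mod 5 = 4 ✓.

x ≡ 24 (mod 60).


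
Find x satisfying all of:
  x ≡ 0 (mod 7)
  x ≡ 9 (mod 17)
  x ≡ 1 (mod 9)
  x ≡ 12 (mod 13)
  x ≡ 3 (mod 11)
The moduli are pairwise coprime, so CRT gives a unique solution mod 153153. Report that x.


Product of moduli M = 7 · 17 · 9 · 13 · 11 = 153153.
Merge one congruence at a time:
  Start: x ≡ 0 (mod 7).
  Combine with x ≡ 9 (mod 17); new modulus lcm = 119.
    Write x = 0 + 7·t and substitute into x ≡ 9 (mod 17): 7·t ≡ 9 − 0 = 9 (mod 17).
    The inverse of 7 mod 17 is 5 (since 7·5 = 35 = 2·17 + 1), so t ≡ 5·9 = 45 ≡ 11 (mod 17).
    Then x = 0 + 7·11 = 77, valid modulo lcm(7, 17) = 119: x ≡ 77 (mod 119).
  Combine with x ≡ 1 (mod 9); new modulus lcm = 1071.
    Write x = 77 + 119·t and substitute into x ≡ 1 (mod 9): 119·t ≡ 1 − 77 = -76 (mod 9).
    Reduce coefficients mod 9: 2·t ≡ 5 (mod 9).
    The inverse of 2 mod 9 is 5 (since 2·5 = 10 = 1·9 + 1), so t ≡ 5·5 = 25 ≡ 7 (mod 9).
    Then x = 77 + 119·7 = 910, valid modulo lcm(119, 9) = 1071: x ≡ 910 (mod 1071).
  Combine with x ≡ 12 (mod 13); new modulus lcm = 13923.
    Write x = 910 + 1071·t and substitute into x ≡ 12 (mod 13): 1071·t ≡ 12 − 910 = -898 (mod 13).
    Reduce coefficients mod 13: 5·t ≡ 12 (mod 13).
    The inverse of 5 mod 13 is 8 (since 5·8 = 40 = 3·13 + 1), so t ≡ 8·12 = 96 ≡ 5 (mod 13).
    Then x = 910 + 1071·5 = 6265, valid modulo lcm(1071, 13) = 13923: x ≡ 6265 (mod 13923).
  Combine with x ≡ 3 (mod 11); new modulus lcm = 153153.
    Write x = 6265 + 13923·t and substitute into x ≡ 3 (mod 11): 13923·t ≡ 3 − 6265 = -6262 (mod 11).
    Reduce coefficients mod 11: 8·t ≡ 8 (mod 11).
    The inverse of 8 mod 11 is 7 (since 8·7 = 56 = 5·11 + 1), so t ≡ 7·8 = 56 ≡ 1 (mod 11).
    Then x = 6265 + 13923·1 = 20188, valid modulo lcm(13923, 11) = 153153: x ≡ 20188 (mod 153153).
Verify against each original: 20188 mod 7 = 0, 20188 mod 17 = 9, 20188 mod 9 = 1, 20188 mod 13 = 12, 20188 mod 11 = 3.

x ≡ 20188 (mod 153153).


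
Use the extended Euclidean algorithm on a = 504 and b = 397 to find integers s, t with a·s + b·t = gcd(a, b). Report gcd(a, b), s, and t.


Euclidean algorithm on (504, 397) — divide until remainder is 0:
  504 = 1 · 397 + 107
  397 = 3 · 107 + 76
  107 = 1 · 76 + 31
  76 = 2 · 31 + 14
  31 = 2 · 14 + 3
  14 = 4 · 3 + 2
  3 = 1 · 2 + 1
  2 = 2 · 1 + 0
gcd(504, 397) = 1.
Track Bezout coefficients alongside the remainders: start with r₀ = 504 = a·1 + b·0 (s = 1, t = 0) and r₁ = 397 = a·0 + b·1 (s = 0, t = 1); each new remainder r_{k+1} = r_{k-1} − q_k·r_k inherits s_{k+1} = s_{k-1} − q_k·s_k, t_{k+1} = t_{k-1} − q_k·t_k, so r_k = a·s_k + b·t_k at every step:
  q = 1: r = 107, s = 1 − 1·0 = 1, t = 0 − 1·1 = -1  (check: 504·1 + 397·(-1) = 107)
  q = 3: r = 76, s = 0 − 3·1 = -3, t = 1 − 3·(-1) = 4  (check: 504·(-3) + 397·4 = 76)
  q = 1: r = 31, s = 1 − 1·(-3) = 4, t = -1 − 1·4 = -5  (check: 504·4 + 397·(-5) = 31)
  q = 2: r = 14, s = -3 − 2·4 = -11, t = 4 − 2·(-5) = 14  (check: 504·(-11) + 397·14 = 14)
  q = 2: r = 3, s = 4 − 2·(-11) = 26, t = -5 − 2·14 = -33  (check: 504·26 + 397·(-33) = 3)
  q = 4: r = 2, s = -11 − 4·26 = -115, t = 14 − 4·(-33) = 146  (check: 504·(-115) + 397·146 = 2)
  q = 1: r = 1, s = 26 − 1·(-115) = 141, t = -33 − 1·146 = -179  (check: 504·141 + 397·(-179) = 1)
The row with r = 1 (the gcd) gives the Bezout coefficients s = 141, t = -179.
Result: 504 · (141) + 397 · (-179) = 1.

gcd(504, 397) = 1; s = 141, t = -179 (check: 504·141 + 397·(-179) = 1).


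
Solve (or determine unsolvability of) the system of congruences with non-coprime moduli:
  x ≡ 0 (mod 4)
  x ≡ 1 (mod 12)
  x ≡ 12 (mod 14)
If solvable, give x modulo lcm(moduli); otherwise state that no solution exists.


Moduli 4, 12, 14 are not pairwise coprime, so CRT works modulo lcm(m_i) when all pairwise compatibility conditions hold.
Pairwise compatibility: gcd(m_i, m_j) must divide a_i - a_j for every pair.
Merge one congruence at a time:
  Start: x ≡ 0 (mod 4).
  Combine with x ≡ 1 (mod 12): gcd(4, 12) = 4, and 1 - 0 = 1 is NOT divisible by 4.
    ⇒ system is inconsistent (no integer solution).

No solution (the system is inconsistent).


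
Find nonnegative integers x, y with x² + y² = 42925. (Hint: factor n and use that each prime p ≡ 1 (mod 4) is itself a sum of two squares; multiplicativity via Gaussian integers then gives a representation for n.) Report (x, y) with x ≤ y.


Step 1: Factor n = 42925 = 5^2 · 17 · 101.
Step 2: Check the mod-4 condition on each prime factor: 5 ≡ 1 (mod 4), exponent 2; 17 ≡ 1 (mod 4), exponent 1; 101 ≡ 1 (mod 4), exponent 1.
All primes ≡ 3 (mod 4) appear to even exponent (or don't appear), so by the two-squares theorem n IS expressible as a sum of two squares.
Step 3: Build a representation. Group n = k² · m with k = 5 and m = 17 · 101 = 1717 (a product of primes ≡ 1 (mod 4)); a representation of m scales to one of n via (k·x)² + (k·y)² = k²(x² + y²). Each prime p ≡ 1 (mod 4) is itself a sum of two squares; find a² by testing p − a² for a perfect square:
  17: 17 − 1² = 16 = 4² ⇒ 17 = 1² + 4².
  101: 101 − 1² = 100 = 10² ⇒ 101 = 1² + 10².
  Combine using the Brahmagupta–Fibonacci identity (a² + b²)(c² + d²) = (ac − bd)² + (ad + bc)² = (ac + bd)² + (ad − bc)²:
  17 · 101 = 1717: from (1² + 4²)(1² + 10²), take (1·1 − 4·10, 1·10 + 4·1) = (1 − 40, 10 + 4) = (-39, 14); dropping signs (only squares matter) gives (39, 14); check 39² + 14² = 1521 + 196 = 1717 ✓.
  Scale by k = 5: (5·39, 5·14) = (195, 70).
Step 4: Order so x ≤ y and verify: 70² + 195² = 4900 + 38025 = 42925 = n. ✓

n = 42925 = 70² + 195² (one valid representation with x ≤ y).


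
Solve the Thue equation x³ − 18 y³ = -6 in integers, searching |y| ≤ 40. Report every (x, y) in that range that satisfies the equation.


The equation is x³ - 18y³ = -6. For fixed y, x³ = 18·y³ − 6, so a solution requires the RHS to be a perfect cube.
Strategy: iterate y from -40 to 40, compute RHS = 18·y³ − 6, and check whether it is a (positive or negative) perfect cube.
Check small values of y:
  y = 0: RHS = -6 is not a perfect cube.
  y = 1: RHS = 12 is not a perfect cube.
  y = -1: RHS = -24 is not a perfect cube.
  y = 2: RHS = 138 is not a perfect cube.
  y = -2: RHS = -150 is not a perfect cube.
  y = 3: RHS = 480 is not a perfect cube.
  y = -3: RHS = -492 is not a perfect cube.
Continuing the search up to |y| = 40 finds no solutions either.
No (x, y) in the scanned range satisfies the equation.

No integer solutions with |y| ≤ 40.


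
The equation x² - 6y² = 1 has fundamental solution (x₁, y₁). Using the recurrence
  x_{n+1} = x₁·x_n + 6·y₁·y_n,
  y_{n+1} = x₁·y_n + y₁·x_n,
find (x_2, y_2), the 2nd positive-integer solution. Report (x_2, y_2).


Step 1: Find the fundamental solution (x₁, y₁) of x² - 6y² = 1.
  Expand √6 as a continued fraction. a₀ = ⌊√6⌋ = 2; iterate m_{k+1} = d_k·a_k − m_k, d_{k+1} = (6 − m_{k+1}²)/d_k, a_{k+1} = ⌊(a₀ + m_{k+1})/d_{k+1}⌋ (starting m₀ = 0, d₀ = 1), with convergents p_k = a_k·p_{k-1} + p_{k-2}, q_k = a_k·q_{k-1} + q_{k-2} (p₋₁ = 1, q₋₁ = 0):
  k = 0: a₀ = 2; p₀/q₀ = 2/1; p₀² − 6·q₀² = 4 − 6 = -2.
  k = 1: m = 2, d = 2, a = ⌊(2 + 2)/2⌋ = 2; p/q = (2·2 + 1)/(2·1 + 0) = 5/2; p² − 6·q² = 25 − 24 = 1.
  The first convergent with p² − 6·q² = 1 gives the fundamental solution (x₁, y₁) = (5, 2).
Step 2: Apply the recurrence (x_{n+1}, y_{n+1}) = (x₁x_n + 6y₁y_n, x₁y_n + y₁x_n) repeatedly.
  From (x_1, y_1) = (5, 2): x_2 = 5·5 + 6·2·2 = 49; y_2 = 5·2 + 2·5 = 20.
Step 3: Verify x_2² - 6·y_2² = 2401 - 2400 = 1 (should be 1). ✓

(x_1, y_1) = (5, 2); (x_2, y_2) = (49, 20).


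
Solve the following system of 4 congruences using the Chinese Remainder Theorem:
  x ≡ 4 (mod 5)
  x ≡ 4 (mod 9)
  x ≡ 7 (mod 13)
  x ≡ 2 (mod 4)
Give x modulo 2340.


Product of moduli M = 5 · 9 · 13 · 4 = 2340.
Merge one congruence at a time:
  Start: x ≡ 4 (mod 5).
  Combine with x ≡ 4 (mod 9); new modulus lcm = 45.
    Write x = 4 + 5·t and substitute into x ≡ 4 (mod 9): 5·t ≡ 4 − 4 = 0 (mod 9).
    The inverse of 5 mod 9 is 2 (since 5·2 = 10 = 1·9 + 1), so t ≡ 2·0 = 0 ≡ 0 (mod 9).
    Then x = 4 + 5·0 = 4, valid modulo lcm(5, 9) = 45: x ≡ 4 (mod 45).
  Combine with x ≡ 7 (mod 13); new modulus lcm = 585.
    Write x = 4 + 45·t and substitute into x ≡ 7 (mod 13): 45·t ≡ 7 − 4 = 3 (mod 13).
    Reduce coefficients mod 13: 6·t ≡ 3 (mod 13).
    The inverse of 6 mod 13 is 11 (since 6·11 = 66 = 5·13 + 1), so t ≡ 11·3 = 33 ≡ 7 (mod 13).
    Then x = 4 + 45·7 = 319, valid modulo lcm(45, 13) = 585: x ≡ 319 (mod 585).
  Combine with x ≡ 2 (mod 4); new modulus lcm = 2340.
    Write x = 319 + 585·t and substitute into x ≡ 2 (mod 4): 585·t ≡ 2 − 319 = -317 (mod 4).
    Reduce coefficients mod 4: 1·t ≡ 3 (mod 4).
    So t ≡ 3 (mod 4).
    Then x = 319 + 585·3 = 2074, valid modulo lcm(585, 4) = 2340: x ≡ 2074 (mod 2340).
Verify against each original: 2074 mod 5 = 4, 2074 mod 9 = 4, 2074 mod 13 = 7, 2074 mod 4 = 2.

x ≡ 2074 (mod 2340).


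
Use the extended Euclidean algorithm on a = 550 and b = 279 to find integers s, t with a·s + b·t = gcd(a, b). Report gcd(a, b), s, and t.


Euclidean algorithm on (550, 279) — divide until remainder is 0:
  550 = 1 · 279 + 271
  279 = 1 · 271 + 8
  271 = 33 · 8 + 7
  8 = 1 · 7 + 1
  7 = 7 · 1 + 0
gcd(550, 279) = 1.
Track Bezout coefficients alongside the remainders: start with r₀ = 550 = a·1 + b·0 (s = 1, t = 0) and r₁ = 279 = a·0 + b·1 (s = 0, t = 1); each new remainder r_{k+1} = r_{k-1} − q_k·r_k inherits s_{k+1} = s_{k-1} − q_k·s_k, t_{k+1} = t_{k-1} − q_k·t_k, so r_k = a·s_k + b·t_k at every step:
  q = 1: r = 271, s = 1 − 1·0 = 1, t = 0 − 1·1 = -1  (check: 550·1 + 279·(-1) = 271)
  q = 1: r = 8, s = 0 − 1·1 = -1, t = 1 − 1·(-1) = 2  (check: 550·(-1) + 279·2 = 8)
  q = 33: r = 7, s = 1 − 33·(-1) = 34, t = -1 − 33·2 = -67  (check: 550·34 + 279·(-67) = 7)
  q = 1: r = 1, s = -1 − 1·34 = -35, t = 2 − 1·(-67) = 69  (check: 550·(-35) + 279·69 = 1)
The row with r = 1 (the gcd) gives the Bezout coefficients s = -35, t = 69.
Result: 550 · (-35) + 279 · (69) = 1.

gcd(550, 279) = 1; s = -35, t = 69 (check: 550·(-35) + 279·69 = 1).


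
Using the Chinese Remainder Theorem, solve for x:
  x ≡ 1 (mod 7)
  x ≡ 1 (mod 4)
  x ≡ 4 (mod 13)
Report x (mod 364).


Moduli 7, 4, 13 are pairwise coprime; by CRT there is a unique solution modulo M = 7 · 4 · 13 = 364.
Solve pairwise, accumulating the modulus:
  Start with x ≡ 1 (mod 7).
  Combine with x ≡ 1 (mod 4): since gcd(7, 4) = 1, we get a unique residue mod 28.
    Write x = 1 + 7·t and substitute into x ≡ 1 (mod 4): 7·t ≡ 1 − 1 = 0 (mod 4).
    Reduce coefficients mod 4: 3·t ≡ 0 (mod 4).
    The inverse of 3 mod 4 is 3 (since 3·3 = 9 = 2·4 + 1), so t ≡ 3·0 = 0 ≡ 0 (mod 4).
    Then x = 1 + 7·0 = 1, valid modulo lcm(7, 4) = 28: x ≡ 1 (mod 28).
  Combine with x ≡ 4 (mod 13): since gcd(28, 13) = 1, we get a unique residue mod 364.
    Write x = 1 + 28·t and substitute into x ≡ 4 (mod 13): 28·t ≡ 4 − 1 = 3 (mod 13).
    Reduce coefficients mod 13: 2·t ≡ 3 (mod 13).
    The inverse of 2 mod 13 is 7 (since 2·7 = 14 = 1·13 + 1), so t ≡ 7·3 = 21 ≡ 8 (mod 13).
    Then x = 1 + 28·8 = 225, valid modulo lcm(28, 13) = 364: x ≡ 225 (mod 364).
Verify: 225 mod 7 = 1 ✓, 225 mod 4 = 1 ✓, 225 mod 13 = 4 ✓.

x ≡ 225 (mod 364).


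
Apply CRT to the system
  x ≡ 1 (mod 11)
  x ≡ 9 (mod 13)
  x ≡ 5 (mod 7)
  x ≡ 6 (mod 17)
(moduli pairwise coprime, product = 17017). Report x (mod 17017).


Product of moduli M = 11 · 13 · 7 · 17 = 17017.
Merge one congruence at a time:
  Start: x ≡ 1 (mod 11).
  Combine with x ≡ 9 (mod 13); new modulus lcm = 143.
    Write x = 1 + 11·t and substitute into x ≡ 9 (mod 13): 11·t ≡ 9 − 1 = 8 (mod 13).
    The inverse of 11 mod 13 is 6 (since 11·6 = 66 = 5·13 + 1), so t ≡ 6·8 = 48 ≡ 9 (mod 13).
    Then x = 1 + 11·9 = 100, valid modulo lcm(11, 13) = 143: x ≡ 100 (mod 143).
  Combine with x ≡ 5 (mod 7); new modulus lcm = 1001.
    Write x = 100 + 143·t and substitute into x ≡ 5 (mod 7): 143·t ≡ 5 − 100 = -95 (mod 7).
    Reduce coefficients mod 7: 3·t ≡ 3 (mod 7).
    The inverse of 3 mod 7 is 5 (since 3·5 = 15 = 2·7 + 1), so t ≡ 5·3 = 15 ≡ 1 (mod 7).
    Then x = 100 + 143·1 = 243, valid modulo lcm(143, 7) = 1001: x ≡ 243 (mod 1001).
  Combine with x ≡ 6 (mod 17); new modulus lcm = 17017.
    Write x = 243 + 1001·t and substitute into x ≡ 6 (mod 17): 1001·t ≡ 6 − 243 = -237 (mod 17).
    Reduce coefficients mod 17: 15·t ≡ 1 (mod 17).
    The inverse of 15 mod 17 is 8 (since 15·8 = 120 = 7·17 + 1), so t ≡ 8·1 = 8 ≡ 8 (mod 17).
    Then x = 243 + 1001·8 = 8251, valid modulo lcm(1001, 17) = 17017: x ≡ 8251 (mod 17017).
Verify against each original: 8251 mod 11 = 1, 8251 mod 13 = 9, 8251 mod 7 = 5, 8251 mod 17 = 6.

x ≡ 8251 (mod 17017).


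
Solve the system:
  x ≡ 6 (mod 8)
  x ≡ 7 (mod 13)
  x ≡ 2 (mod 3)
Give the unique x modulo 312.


Moduli 8, 13, 3 are pairwise coprime; by CRT there is a unique solution modulo M = 8 · 13 · 3 = 312.
Solve pairwise, accumulating the modulus:
  Start with x ≡ 6 (mod 8).
  Combine with x ≡ 7 (mod 13): since gcd(8, 13) = 1, we get a unique residue mod 104.
    Write x = 6 + 8·t and substitute into x ≡ 7 (mod 13): 8·t ≡ 7 − 6 = 1 (mod 13).
    The inverse of 8 mod 13 is 5 (since 8·5 = 40 = 3·13 + 1), so t ≡ 5·1 = 5 ≡ 5 (mod 13).
    Then x = 6 + 8·5 = 46, valid modulo lcm(8, 13) = 104: x ≡ 46 (mod 104).
  Combine with x ≡ 2 (mod 3): since gcd(104, 3) = 1, we get a unique residue mod 312.
    Write x = 46 + 104·t and substitute into x ≡ 2 (mod 3): 104·t ≡ 2 − 46 = -44 (mod 3).
    Reduce coefficients mod 3: 2·t ≡ 1 (mod 3).
    The inverse of 2 mod 3 is 2 (since 2·2 = 4 = 1·3 + 1), so t ≡ 2·1 = 2 ≡ 2 (mod 3).
    Then x = 46 + 104·2 = 254, valid modulo lcm(104, 3) = 312: x ≡ 254 (mod 312).
Verify: 254 mod 8 = 6 ✓, 254 mod 13 = 7 ✓, 254 mod 3 = 2 ✓.

x ≡ 254 (mod 312).


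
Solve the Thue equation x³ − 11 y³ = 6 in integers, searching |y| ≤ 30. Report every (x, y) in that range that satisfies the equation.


The equation is x³ - 11y³ = 6. For fixed y, x³ = 11·y³ + 6, so a solution requires the RHS to be a perfect cube.
Strategy: iterate y from -30 to 30, compute RHS = 11·y³ + 6, and check whether it is a (positive or negative) perfect cube.
Check small values of y:
  y = 0: RHS = 6 is not a perfect cube.
  y = 1: RHS = 17 is not a perfect cube.
  y = -1: RHS = -5 is not a perfect cube.
  y = 2: RHS = 94 is not a perfect cube.
  y = -2: RHS = -82 is not a perfect cube.
  y = 3: RHS = 303 is not a perfect cube.
  y = -3: RHS = -291 is not a perfect cube.
Continuing the search up to |y| = 30 finds no solutions either.
No (x, y) in the scanned range satisfies the equation.

No integer solutions with |y| ≤ 30.


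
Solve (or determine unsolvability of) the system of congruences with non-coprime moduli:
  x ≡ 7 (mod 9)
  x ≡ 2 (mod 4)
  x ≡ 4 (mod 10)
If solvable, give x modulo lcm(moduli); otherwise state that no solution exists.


Moduli 9, 4, 10 are not pairwise coprime, so CRT works modulo lcm(m_i) when all pairwise compatibility conditions hold.
Pairwise compatibility: gcd(m_i, m_j) must divide a_i - a_j for every pair.
Merge one congruence at a time:
  Start: x ≡ 7 (mod 9).
  Combine with x ≡ 2 (mod 4): gcd(9, 4) = 1; 2 - 7 = -5, which IS divisible by 1, so compatible.
    Write x = 7 + 9·t and substitute into x ≡ 2 (mod 4): 9·t ≡ 2 − 7 = -5 (mod 4).
    Reduce coefficients mod 4: 1·t ≡ 3 (mod 4).
    So t ≡ 3 (mod 4).
    Then x = 7 + 9·3 = 34, valid modulo lcm(9, 4) = 36: x ≡ 34 (mod 36).
  Combine with x ≡ 4 (mod 10): gcd(36, 10) = 2; 4 - 34 = -30, which IS divisible by 2, so compatible.
    Write x = 34 + 36·t and substitute into x ≡ 4 (mod 10): 36·t ≡ 4 − 34 = -30 (mod 10).
    Divide the congruence (and modulus) by g = 2: 18·t ≡ -15 (mod 5).
    Reduce coefficients mod 5: 3·t ≡ 0 (mod 5).
    The inverse of 3 mod 5 is 2 (since 3·2 = 6 = 1·5 + 1), so t ≡ 2·0 = 0 ≡ 0 (mod 5).
    Then x = 34 + 36·0 = 34, valid modulo lcm(36, 10) = 180: x ≡ 34 (mod 180).
Verify: 34 mod 9 = 7, 34 mod 4 = 2, 34 mod 10 = 4.

x ≡ 34 (mod 180).


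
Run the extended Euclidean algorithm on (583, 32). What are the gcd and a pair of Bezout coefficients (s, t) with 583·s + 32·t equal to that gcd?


Euclidean algorithm on (583, 32) — divide until remainder is 0:
  583 = 18 · 32 + 7
  32 = 4 · 7 + 4
  7 = 1 · 4 + 3
  4 = 1 · 3 + 1
  3 = 3 · 1 + 0
gcd(583, 32) = 1.
Track Bezout coefficients alongside the remainders: start with r₀ = 583 = a·1 + b·0 (s = 1, t = 0) and r₁ = 32 = a·0 + b·1 (s = 0, t = 1); each new remainder r_{k+1} = r_{k-1} − q_k·r_k inherits s_{k+1} = s_{k-1} − q_k·s_k, t_{k+1} = t_{k-1} − q_k·t_k, so r_k = a·s_k + b·t_k at every step:
  q = 18: r = 7, s = 1 − 18·0 = 1, t = 0 − 18·1 = -18  (check: 583·1 + 32·(-18) = 7)
  q = 4: r = 4, s = 0 − 4·1 = -4, t = 1 − 4·(-18) = 73  (check: 583·(-4) + 32·73 = 4)
  q = 1: r = 3, s = 1 − 1·(-4) = 5, t = -18 − 1·73 = -91  (check: 583·5 + 32·(-91) = 3)
  q = 1: r = 1, s = -4 − 1·5 = -9, t = 73 − 1·(-91) = 164  (check: 583·(-9) + 32·164 = 1)
The row with r = 1 (the gcd) gives the Bezout coefficients s = -9, t = 164.
Result: 583 · (-9) + 32 · (164) = 1.

gcd(583, 32) = 1; s = -9, t = 164 (check: 583·(-9) + 32·164 = 1).


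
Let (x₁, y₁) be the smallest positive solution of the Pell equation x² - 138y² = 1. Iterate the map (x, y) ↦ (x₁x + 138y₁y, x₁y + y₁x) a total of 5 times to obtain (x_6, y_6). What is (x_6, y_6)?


Step 1: Find the fundamental solution (x₁, y₁) of x² - 138y² = 1.
  Expand √138 as a continued fraction. a₀ = ⌊√138⌋ = 11; iterate m_{k+1} = d_k·a_k − m_k, d_{k+1} = (138 − m_{k+1}²)/d_k, a_{k+1} = ⌊(a₀ + m_{k+1})/d_{k+1}⌋ (starting m₀ = 0, d₀ = 1), with convergents p_k = a_k·p_{k-1} + p_{k-2}, q_k = a_k·q_{k-1} + q_{k-2} (p₋₁ = 1, q₋₁ = 0):
  k = 0: a₀ = 11; p₀/q₀ = 11/1; p₀² − 138·q₀² = 121 − 138 = -17.
  k = 1: m = 11, d = 17, a = ⌊(11 + 11)/17⌋ = 1; p/q = (1·11 + 1)/(1·1 + 0) = 12/1; p² − 138·q² = 144 − 138 = 6.
  k = 2: m = 6, d = 6, a = ⌊(11 + 6)/6⌋ = 2; p/q = (2·12 + 11)/(2·1 + 1) = 35/3; p² − 138·q² = 1225 − 1242 = -17.
  k = 3: m = 6, d = 17, a = ⌊(11 + 6)/17⌋ = 1; p/q = (1·35 + 12)/(1·3 + 1) = 47/4; p² − 138·q² = 2209 − 2208 = 1.
  The first convergent with p² − 138·q² = 1 gives the fundamental solution (x₁, y₁) = (47, 4).
Step 2: Apply the recurrence (x_{n+1}, y_{n+1}) = (x₁x_n + 138y₁y_n, x₁y_n + y₁x_n) repeatedly.
  From (x_1, y_1) = (47, 4): x_2 = 47·47 + 138·4·4 = 4417; y_2 = 47·4 + 4·47 = 376.
  From (x_2, y_2) = (4417, 376): x_3 = 47·4417 + 138·4·376 = 415151; y_3 = 47·376 + 4·4417 = 35340.
  From (x_3, y_3) = (415151, 35340): x_4 = 47·415151 + 138·4·35340 = 39019777; y_4 = 47·35340 + 4·415151 = 3321584.
  From (x_4, y_4) = (39019777, 3321584): x_5 = 47·39019777 + 138·4·3321584 = 3667443887; y_5 = 47·3321584 + 4·39019777 = 312193556.
  From (x_5, y_5) = (3667443887, 312193556): x_6 = 47·3667443887 + 138·4·312193556 = 344700705601; y_6 = 47·312193556 + 4·3667443887 = 29342872680.
Step 3: Verify x_6² - 138·y_6² = 118818576441827272771201 - 118818576441827272771200 = 1 (should be 1). ✓

(x_1, y_1) = (47, 4); (x_6, y_6) = (344700705601, 29342872680).


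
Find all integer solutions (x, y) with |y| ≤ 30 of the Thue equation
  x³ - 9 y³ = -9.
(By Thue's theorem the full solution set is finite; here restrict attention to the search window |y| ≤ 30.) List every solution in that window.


The equation is x³ - 9y³ = -9. For fixed y, x³ = 9·y³ − 9, so a solution requires the RHS to be a perfect cube.
Strategy: iterate y from -30 to 30, compute RHS = 9·y³ − 9, and check whether it is a (positive or negative) perfect cube.
Check small values of y:
  y = 0: RHS = -9 is not a perfect cube.
  y = 1: RHS = 0 = (0)³ ⇒ x = 0 works.
  y = -1: RHS = -18 is not a perfect cube.
  y = 2: RHS = 63 is not a perfect cube.
  y = -2: RHS = -81 is not a perfect cube.
  y = 3: RHS = 234 is not a perfect cube.
  y = -3: RHS = -252 is not a perfect cube.
Continuing the search up to |y| = 30 finds no further solutions beyond those listed.
Collected solutions: (0, 1).

Solutions (with |y| ≤ 30): (0, 1).


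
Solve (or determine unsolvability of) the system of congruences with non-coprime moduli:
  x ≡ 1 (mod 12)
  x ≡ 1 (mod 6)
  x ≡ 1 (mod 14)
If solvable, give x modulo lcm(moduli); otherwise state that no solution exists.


Moduli 12, 6, 14 are not pairwise coprime, so CRT works modulo lcm(m_i) when all pairwise compatibility conditions hold.
Pairwise compatibility: gcd(m_i, m_j) must divide a_i - a_j for every pair.
Merge one congruence at a time:
  Start: x ≡ 1 (mod 12).
  Combine with x ≡ 1 (mod 6): gcd(12, 6) = 6; 1 - 1 = 0, which IS divisible by 6, so compatible.
    Write x = 1 + 12·t and substitute into x ≡ 1 (mod 6): 12·t ≡ 1 − 1 = 0 (mod 6).
    Divide the congruence (and modulus) by g = 6: 2·t ≡ 0 (mod 1).
    Modulo 1 every t works; take t = 0.
    Then x = 1 + 12·0 = 1, valid modulo lcm(12, 6) = 12: x ≡ 1 (mod 12).
  Combine with x ≡ 1 (mod 14): gcd(12, 14) = 2; 1 - 1 = 0, which IS divisible by 2, so compatible.
    Write x = 1 + 12·t and substitute into x ≡ 1 (mod 14): 12·t ≡ 1 − 1 = 0 (mod 14).
    Divide the congruence (and modulus) by g = 2: 6·t ≡ 0 (mod 7).
    The inverse of 6 mod 7 is 6 (since 6·6 = 36 = 5·7 + 1), so t ≡ 6·0 = 0 ≡ 0 (mod 7).
    Then x = 1 + 12·0 = 1, valid modulo lcm(12, 14) = 84: x ≡ 1 (mod 84).
Verify: 1 mod 12 = 1, 1 mod 6 = 1, 1 mod 14 = 1.

x ≡ 1 (mod 84).


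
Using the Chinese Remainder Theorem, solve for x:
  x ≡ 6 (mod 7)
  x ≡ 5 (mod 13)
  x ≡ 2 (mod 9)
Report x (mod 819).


Moduli 7, 13, 9 are pairwise coprime; by CRT there is a unique solution modulo M = 7 · 13 · 9 = 819.
Solve pairwise, accumulating the modulus:
  Start with x ≡ 6 (mod 7).
  Combine with x ≡ 5 (mod 13): since gcd(7, 13) = 1, we get a unique residue mod 91.
    Write x = 6 + 7·t and substitute into x ≡ 5 (mod 13): 7·t ≡ 5 − 6 = -1 (mod 13).
    Reduce coefficients mod 13: 7·t ≡ 12 (mod 13).
    The inverse of 7 mod 13 is 2 (since 7·2 = 14 = 1·13 + 1), so t ≡ 2·12 = 24 ≡ 11 (mod 13).
    Then x = 6 + 7·11 = 83, valid modulo lcm(7, 13) = 91: x ≡ 83 (mod 91).
  Combine with x ≡ 2 (mod 9): since gcd(91, 9) = 1, we get a unique residue mod 819.
    Write x = 83 + 91·t and substitute into x ≡ 2 (mod 9): 91·t ≡ 2 − 83 = -81 (mod 9).
    Reduce coefficients mod 9: 1·t ≡ 0 (mod 9).
    So t ≡ 0 (mod 9).
    Then x = 83 + 91·0 = 83, valid modulo lcm(91, 9) = 819: x ≡ 83 (mod 819).
Verify: 83 mod 7 = 6 ✓, 83 mod 13 = 5 ✓, 83 mod 9 = 2 ✓.

x ≡ 83 (mod 819).
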